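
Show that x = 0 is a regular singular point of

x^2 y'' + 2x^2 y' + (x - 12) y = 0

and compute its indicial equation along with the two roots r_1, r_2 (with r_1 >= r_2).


Divide by x^2 to reach normal form y'' + P_1(x) y' + P_2(x) y = 0 with P_1(x) = 2 and P_2(x) = 1/x - 12/x^2.
x = 0 is a singular point because the y-coefficient 1/x - 12/x^2 has a pole at x = 0.
It is a regular singular point because x P_1(x) = p(x) = 2x and x^2 P_2(x) = q(x) = x - 12 are polynomials, hence analytic at x = 0.
p(0) = 0,  q(0) = -12.
Indicial equation: r(r-1) + p(0) r + q(0) = 0, i.e. r^2 + (p(0) - 1) r + q(0) = 0, i.e. r^2 - 1 r - 12 = 0.
Discriminant: (-1)^2 - 4(-12) = 49, so r = (1 ± 7)/2.
Solving: r_1 = 4, r_2 = -3.

indicial: r^2 - 1 r - 12 = 0; roots r_1 = 4, r_2 = -3


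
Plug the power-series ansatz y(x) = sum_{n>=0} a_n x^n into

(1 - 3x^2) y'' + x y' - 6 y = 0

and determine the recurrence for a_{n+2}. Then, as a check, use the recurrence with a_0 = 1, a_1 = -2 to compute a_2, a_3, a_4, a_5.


Substitute y = sum_n a_n x^n.
(1 - 3 x^2) y'' contributes (n+2)(n+1) a_{n+2} - 3 n(n-1) a_n at x^n.
x y'(x) contributes n a_n at x^n.
-6 y(x) contributes -6 a_n at x^n.
Matching x^n: (n+2)(n+1) a_{n+2} + (-3 n(n-1) + n - 6) a_n = 0.
Thus a_{n+2} = (3 n(n-1) - n + 6) / ((n+1)(n+2)) * a_n.

Check with a_0 = 1, a_1 = -2 (apply the recurrence for n = 0, 1, 2, 3): a_0 = 1, a_1 = -2, a_2 = 3, a_3 = -5/3, a_4 = 5/2, a_5 = -7/4.

a_(n+2) = (3 n(n-1) - n + 6) / ((n+1)(n+2)) * a_n; check: a_0 = 1, a_1 = -2, a_2 = 3, a_3 = -5/3, a_4 = 5/2, a_5 = -7/4


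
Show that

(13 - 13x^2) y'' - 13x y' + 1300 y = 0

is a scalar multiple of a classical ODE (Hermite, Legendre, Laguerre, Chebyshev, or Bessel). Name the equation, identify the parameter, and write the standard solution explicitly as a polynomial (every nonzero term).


All three coefficients share the factor 13; dividing through by 13 gives  (1 - x^2) y'' - x y' + 100 y = 0.
This matches the Chebyshev equation (1 - x^2) y'' - x y' + n^2 y = 0 (note the -x y' term, not -2x y') with n^2 = 100, so n = 10; the polynomial solution is T_10(x).
With y = sum_k a_k x^k, matching x^k gives (k+2)(k+1) a_{k+2} = (k^2 - n^2) a_k = (k - 10)(k + 10) a_k. The right side vanishes at k = 10, so the series with the parity of 10 terminates at degree 10.
Standard normalization: leading coefficient of T_n is 2^(n-1), so a_10 = 2^9 = 512. Work downward with a_k = (k+1)(k+2) a_{k+2} / ((k - 10)(k + 10)):
  a_8 = (9)(10)(512) / ((8 - 10)(8 + 10)) = 46080/(-36) = -1280
  a_6 = (7)(8)(-1280) / ((6 - 10)(6 + 10)) = -71680/(-64) = 1120
  a_4 = (5)(6)(1120) / ((4 - 10)(4 + 10)) = 33600/(-84) = -400
  a_2 = (3)(4)(-400) / ((2 - 10)(2 + 10)) = -4800/(-96) = 50
  a_0 = (1)(2)(50) / ((0 - 10)(0 + 10)) = 100/(-100) = -1
Hence T_10(x) = 512 x^10 - 1280 x^8 + 1120 x^6 - 400 x^4 + 50 x^2 - 1.

T_10(x); series = 512 x^10 - 1280 x^8 + 1120 x^6 - 400 x^4 + 50 x^2 - 1


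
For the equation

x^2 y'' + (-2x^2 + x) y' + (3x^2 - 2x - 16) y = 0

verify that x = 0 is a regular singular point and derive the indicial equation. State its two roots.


Divide by x^2 to reach normal form y'' + P_1(x) y' + P_2(x) y = 0 with P_1(x) = -2 + 1/x and P_2(x) = 3 - 2/x - 16/x^2.
x = 0 is a singular point because the y'-coefficient -2 + 1/x has a pole at x = 0 and the y-coefficient 3 - 2/x - 16/x^2 has a pole at x = 0.
It is a regular singular point because x P_1(x) = p(x) = 1 - 2x and x^2 P_2(x) = q(x) = 3x^2 - 2x - 16 are polynomials, hence analytic at x = 0.
p(0) = 1,  q(0) = -16.
Indicial equation: r(r-1) + p(0) r + q(0) = 0, i.e. r^2 + (p(0) - 1) r + q(0) = 0, i.e. r^2 - 16 = 0.
Discriminant: (0)^2 - 4(-16) = 64, so r = (0 ± 8)/2.
Solving: r_1 = 4, r_2 = -4.

indicial: r^2 - 16 = 0; roots r_1 = 4, r_2 = -4


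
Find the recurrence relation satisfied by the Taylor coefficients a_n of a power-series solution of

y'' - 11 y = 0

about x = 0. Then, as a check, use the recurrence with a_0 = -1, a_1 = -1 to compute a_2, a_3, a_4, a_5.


Substitute y = sum_n a_n x^n into y'' + (const) y = 0.
y''(x) = sum_{n>=0} (n+2)(n+1) a_{n+2} x^n.
The ODE becomes sum_n [(n+2)(n+1) a_{n+2} - 11 a_n] x^n = 0.
Setting each coefficient to zero gives the recurrence:
  (n+2)(n+1) a_{n+2} - 11 a_n = 0,
  a_{n+2} = 11 / ((n+1)(n+2)) a_n.

Check with a_0 = -1, a_1 = -1 (apply the recurrence for n = 0, 1, 2, 3): a_0 = -1, a_1 = -1, a_2 = -11/2, a_3 = -11/6, a_4 = -121/24, a_5 = -121/120.

a_{n+2} = 11/((n+1)(n+2)) * a_n; check: a_0 = -1, a_1 = -1, a_2 = -11/2, a_3 = -11/6, a_4 = -121/24, a_5 = -121/120


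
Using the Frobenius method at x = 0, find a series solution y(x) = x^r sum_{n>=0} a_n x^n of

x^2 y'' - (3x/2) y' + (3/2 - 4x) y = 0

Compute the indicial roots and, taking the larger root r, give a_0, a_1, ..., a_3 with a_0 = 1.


Write in Frobenius form y'' + (p(x)/x) y' + (q(x)/x^2) y = 0:
  p(x) = -3/2,  q(x) = 3/2 - 4x.
Indicial equation: r(r-1) + (-3/2) r + (3/2) = 0 -> roots r_1 = 3/2, r_2 = 1.
Take r = r_1 = 3/2. Let y(x) = x^r sum_{n>=0} a_n x^n with a_0 = 1.
Substitute y = x^r sum a_n x^n and match x^{r+n}. The recurrence is
  D(n) a_n - 4 a_{n-1} = 0,  where D(n) = (r+n)(r+n-1) + (-3/2)(r+n) + (3/2).
  a_n = 4 / D(n) * a_{n-1}.
Since the indicial polynomial factors as (r - r_1)(r - r_2), D(n) = (r_1 + n - r_1)(r_1 + n - r_2) = n(n + 1/2).
Evaluating step by step (a_0 = 1):
  n = 1: D(1) = 1(1 + 1/2) = 3/2; numerator = 4(1) = 4; a_1 = (4)/(3/2) = 8/3
  n = 2: D(2) = 2(2 + 1/2) = 5; numerator = 4(8/3) = 32/3; a_2 = (32/3)/(5) = 32/15
  n = 3: D(3) = 3(3 + 1/2) = 21/2; numerator = 4(32/15) = 128/15; a_3 = (128/15)/(21/2) = 256/315

r = 3/2; a_0 = 1; a_1 = 8/3; a_2 = 32/15; a_3 = 256/315


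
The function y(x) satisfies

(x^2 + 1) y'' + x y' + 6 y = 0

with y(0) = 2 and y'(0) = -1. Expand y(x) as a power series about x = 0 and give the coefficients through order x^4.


Ansatz: y(x) = sum_{n>=0} a_n x^n, so y'(x) = sum_{n>=1} n a_n x^(n-1) and y''(x) = sum_{n>=2} n(n-1) a_n x^(n-2).
Substitute into P(x) y'' + Q(x) y' + R(x) y = 0 with P(x) = x^2 + 1, Q(x) = x, R(x) = 6, and match powers of x.
Initial conditions: a_0 = 2, a_1 = -1.
Setting the coefficient of each power of x to zero and solving order by order (substituting the coefficients already found):
  x^0: 2 a_2 + 6 a_0 = 0  ->  2 a_2 = -6 a_0 = -12  ->  a_2 = -6
  x^1: 6 a_3 + 7 a_1 = 0  ->  6 a_3 = -7 a_1 = 7  ->  a_3 = 7/6
  x^2: 12 a_4 + 10 a_2 = 0  ->  12 a_4 = -10 a_2 = 60  ->  a_4 = 5
Truncated series: y(x) = 2 - x - 6 x^2 + (7/6) x^3 + 5 x^4 + O(x^5).

a_0 = 2; a_1 = -1; a_2 = -6; a_3 = 7/6; a_4 = 5


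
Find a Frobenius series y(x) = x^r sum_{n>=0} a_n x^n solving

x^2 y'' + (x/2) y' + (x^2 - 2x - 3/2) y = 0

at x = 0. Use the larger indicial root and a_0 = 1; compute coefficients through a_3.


Write in Frobenius form y'' + (p(x)/x) y' + (q(x)/x^2) y = 0:
  p(x) = 1/2,  q(x) = x^2 - 2x - 3/2.
Indicial equation: r(r-1) + (1/2) r + (-3/2) = 0 -> roots r_1 = 3/2, r_2 = -1.
Take r = r_1 = 3/2. Let y(x) = x^r sum_{n>=0} a_n x^n with a_0 = 1.
Substitute y = x^r sum a_n x^n and match x^{r+n}. The recurrence is
  D(n) a_n - 2 a_{n-1} + 1 a_{n-2} = 0,  where D(n) = (r+n)(r+n-1) + (1/2)(r+n) + (-3/2).
  a_n = [2 a_{n-1} - 1 a_{n-2}] / D(n).
Since the indicial polynomial factors as (r - r_1)(r - r_2), D(n) = (r_1 + n - r_1)(r_1 + n - r_2) = n(n + 5/2).
Evaluating step by step (a_0 = 1):
  n = 1: D(1) = 1(1 + 5/2) = 7/2; numerator = 2(1) = 2; a_1 = (2)/(7/2) = 4/7
  n = 2: D(2) = 2(2 + 5/2) = 9; numerator = 2(4/7) - 1(1) = 1/7; a_2 = (1/7)/(9) = 1/63
  n = 3: D(3) = 3(3 + 5/2) = 33/2; numerator = 2(1/63) - 1(4/7) = -34/63; a_3 = (-34/63)/(33/2) = -68/2079

r = 3/2; a_0 = 1; a_1 = 4/7; a_2 = 1/63; a_3 = -68/2079


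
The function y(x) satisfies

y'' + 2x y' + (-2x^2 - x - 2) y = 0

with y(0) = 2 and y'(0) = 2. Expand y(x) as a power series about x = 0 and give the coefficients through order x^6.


Ansatz: y(x) = sum_{n>=0} a_n x^n, so y'(x) = sum_{n>=1} n a_n x^(n-1) and y''(x) = sum_{n>=2} n(n-1) a_n x^(n-2).
Substitute into P(x) y'' + Q(x) y' + R(x) y = 0 with P(x) = 1, Q(x) = 2x, R(x) = -2x^2 - x - 2, and match powers of x.
Initial conditions: a_0 = 2, a_1 = 2.
Setting the coefficient of each power of x to zero and solving order by order (substituting the coefficients already found):
  x^0: 2 a_2 - 2 a_0 = 0  ->  2 a_2 = 2 a_0 = 4  ->  a_2 = 2
  x^1: 6 a_3 - a_0 = 0  ->  6 a_3 = a_0 = 2  ->  a_3 = 1/3
  x^2: 12 a_4 + 2 a_2 - a_1 - 2 a_0 = 0  ->  12 a_4 = -2 a_2 + a_1 + 2 a_0 = 2  ->  a_4 = 1/6
  x^3: 20 a_5 + 4 a_3 - a_2 - 2 a_1 = 0  ->  20 a_5 = -4 a_3 + a_2 + 2 a_1 = 14/3  ->  a_5 = 7/30
  x^4: 30 a_6 + 6 a_4 - a_3 - 2 a_2 = 0  ->  30 a_6 = -6 a_4 + a_3 + 2 a_2 = 10/3  ->  a_6 = 1/9
Truncated series: y(x) = 2 + 2 x + 2 x^2 + (1/3) x^3 + (1/6) x^4 + (7/30) x^5 + (1/9) x^6 + O(x^7).

a_0 = 2; a_1 = 2; a_2 = 2; a_3 = 1/3; a_4 = 1/6; a_5 = 7/30; a_6 = 1/9


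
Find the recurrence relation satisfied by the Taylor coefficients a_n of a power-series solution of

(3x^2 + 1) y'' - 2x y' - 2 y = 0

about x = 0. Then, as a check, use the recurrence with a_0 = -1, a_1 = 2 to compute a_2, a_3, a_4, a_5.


Substitute y = sum_n a_n x^n.
(1 + 3 x^2) y'' contributes (n+2)(n+1) a_{n+2} + 3 n(n-1) a_n at x^n.
-2 x y'(x) contributes -2 n a_n at x^n.
-2 y(x) contributes -2 a_n at x^n.
Matching x^n: (n+2)(n+1) a_{n+2} + (3 n(n-1) - 2 n - 2) a_n = 0.
Thus a_{n+2} = (-3 n(n-1) + 2 n + 2) / ((n+1)(n+2)) * a_n.

Check with a_0 = -1, a_1 = 2 (apply the recurrence for n = 0, 1, 2, 3): a_0 = -1, a_1 = 2, a_2 = -1, a_3 = 4/3, a_4 = 0, a_5 = -2/3.

a_(n+2) = (-3 n(n-1) + 2 n + 2) / ((n+1)(n+2)) * a_n; check: a_0 = -1, a_1 = 2, a_2 = -1, a_3 = 4/3, a_4 = 0, a_5 = -2/3


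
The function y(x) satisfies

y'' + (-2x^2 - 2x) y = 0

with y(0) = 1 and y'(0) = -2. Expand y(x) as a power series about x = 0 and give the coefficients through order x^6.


Ansatz: y(x) = sum_{n>=0} a_n x^n, so y'(x) = sum_{n>=1} n a_n x^(n-1) and y''(x) = sum_{n>=2} n(n-1) a_n x^(n-2).
Substitute into P(x) y'' + Q(x) y' + R(x) y = 0 with P(x) = 1, Q(x) = 0, R(x) = -2x^2 - 2x, and match powers of x.
Initial conditions: a_0 = 1, a_1 = -2.
Setting the coefficient of each power of x to zero and solving order by order (substituting the coefficients already found):
  x^0: 2 a_2 = 0  ->  a_2 = 0
  x^1: 6 a_3 - 2 a_0 = 0  ->  6 a_3 = 2 a_0 = 2  ->  a_3 = 1/3
  x^2: 12 a_4 - 2 a_1 - 2 a_0 = 0  ->  12 a_4 = 2 a_1 + 2 a_0 = -2  ->  a_4 = -1/6
  x^3: 20 a_5 - 2 a_2 - 2 a_1 = 0  ->  20 a_5 = 2 a_2 + 2 a_1 = -4  ->  a_5 = -1/5
  x^4: 30 a_6 - 2 a_3 - 2 a_2 = 0  ->  30 a_6 = 2 a_3 + 2 a_2 = 2/3  ->  a_6 = 1/45
Truncated series: y(x) = 1 - 2 x + (1/3) x^3 - (1/6) x^4 - (1/5) x^5 + (1/45) x^6 + O(x^7).

a_0 = 1; a_1 = -2; a_2 = 0; a_3 = 1/3; a_4 = -1/6; a_5 = -1/5; a_6 = 1/45


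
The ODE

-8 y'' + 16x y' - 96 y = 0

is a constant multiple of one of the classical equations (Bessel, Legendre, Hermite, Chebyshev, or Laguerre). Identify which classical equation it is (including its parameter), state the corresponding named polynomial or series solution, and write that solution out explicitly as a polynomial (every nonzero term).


All three coefficients share the factor -8; dividing through by -8 gives  y'' - 2x y' + 12 y = 0.
This matches the Hermite equation y'' - 2x y' + 2n y = 0 with 2n = 12, so n = 6; the polynomial solution is H_6(x).
With y = sum_k a_k x^k, matching x^k gives (k+2)(k+1) a_{k+2} = 2(k - n) a_k = 2(k - 6) a_k. The right side vanishes at k = 6, so the series with the parity of 6 terminates at degree 6.
Standard normalization: leading coefficient of H_n is 2^n, so a_6 = 2^6 = 64. Work downward with a_k = (k+1)(k+2) a_{k+2} / (2(k - n)):
  a_4 = (5)(6)(64) / (2(4 - 6)) = 1920/(-4) = -480
  a_2 = (3)(4)(-480) / (2(2 - 6)) = -5760/(-8) = 720
  a_0 = (1)(2)(720) / (2(0 - 6)) = 1440/(-12) = -120
Hence H_6(x) = 64 x^6 - 480 x^4 + 720 x^2 - 120.

H_6(x); series = 64 x^6 - 480 x^4 + 720 x^2 - 120


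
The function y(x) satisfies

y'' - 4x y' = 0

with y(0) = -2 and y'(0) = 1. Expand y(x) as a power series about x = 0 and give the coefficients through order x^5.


Ansatz: y(x) = sum_{n>=0} a_n x^n, so y'(x) = sum_{n>=1} n a_n x^(n-1) and y''(x) = sum_{n>=2} n(n-1) a_n x^(n-2).
Substitute into P(x) y'' + Q(x) y' + R(x) y = 0 with P(x) = 1, Q(x) = -4x, R(x) = 0, and match powers of x.
Initial conditions: a_0 = -2, a_1 = 1.
Setting the coefficient of each power of x to zero and solving order by order (substituting the coefficients already found):
  x^0: 2 a_2 = 0  ->  a_2 = 0
  x^1: 6 a_3 - 4 a_1 = 0  ->  6 a_3 = 4 a_1 = 4  ->  a_3 = 2/3
  x^2: 12 a_4 - 8 a_2 = 0  ->  12 a_4 = 8 a_2 = 0  ->  a_4 = 0
  x^3: 20 a_5 - 12 a_3 = 0  ->  20 a_5 = 12 a_3 = 8  ->  a_5 = 2/5
Truncated series: y(x) = -2 + x + (2/3) x^3 + (2/5) x^5 + O(x^6).

a_0 = -2; a_1 = 1; a_2 = 0; a_3 = 2/3; a_4 = 0; a_5 = 2/5


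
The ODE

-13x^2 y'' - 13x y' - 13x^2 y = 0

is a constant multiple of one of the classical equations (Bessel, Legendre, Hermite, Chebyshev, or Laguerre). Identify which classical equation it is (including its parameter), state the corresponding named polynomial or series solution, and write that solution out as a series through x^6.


All three coefficients share the factor -13; dividing through by -13 gives  x^2 y'' + x y' + x^2 y = 0.
This matches the Bessel equation x^2 y'' + x y' + (x^2 - nu^2) y = 0 with nu^2 = 0, so nu = 0; the solution bounded at x = 0 is J_0(x).
Frobenius at x = 0: indicial roots ±nu; for r = nu the recurrence k(k + 2nu) c_k = -c_{k-2} gives the standard series J_nu(x) = sum_{k>=0} (-1)^k / (k! (k+nu)!) (x/2)^(2k+nu). Evaluate the first 4 terms:
  k = 0: (-1)^0 / (0! * 0! * 2^0) x^0 = 1/(1*1*1) x^0 = (1) x^0
  k = 1: (-1)^1 / (1! * 1! * 2^2) x^2 = -1/(1*1*4) x^2 = (-1/4) x^2
  k = 2: (-1)^2 / (2! * 2! * 2^4) x^4 = 1/(2*2*16) x^4 = (1/64) x^4
  k = 3: (-1)^3 / (3! * 3! * 2^6) x^6 = -1/(6*6*64) x^6 = (-1/2304) x^6
Hence J_0(x) = -x^6/2304 + x^4/64 - x^2/4 + 1 + ....

J_0(x); series = -x^6/2304 + x^4/64 - x^2/4 + 1


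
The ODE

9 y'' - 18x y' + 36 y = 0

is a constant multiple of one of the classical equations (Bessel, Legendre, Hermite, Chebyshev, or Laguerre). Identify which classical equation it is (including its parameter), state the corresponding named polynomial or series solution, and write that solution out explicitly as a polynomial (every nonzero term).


All three coefficients share the factor 9; dividing through by 9 gives  y'' - 2x y' + 4 y = 0.
This matches the Hermite equation y'' - 2x y' + 2n y = 0 with 2n = 4, so n = 2; the polynomial solution is H_2(x).
With y = sum_k a_k x^k, matching x^k gives (k+2)(k+1) a_{k+2} = 2(k - n) a_k = 2(k - 2) a_k. The right side vanishes at k = 2, so the series with the parity of 2 terminates at degree 2.
Standard normalization: leading coefficient of H_n is 2^n, so a_2 = 2^2 = 4. Work downward with a_k = (k+1)(k+2) a_{k+2} / (2(k - n)):
  a_0 = (1)(2)(4) / (2(0 - 2)) = 8/(-4) = -2
Hence H_2(x) = 4 x^2 - 2.

H_2(x); series = 4 x^2 - 2


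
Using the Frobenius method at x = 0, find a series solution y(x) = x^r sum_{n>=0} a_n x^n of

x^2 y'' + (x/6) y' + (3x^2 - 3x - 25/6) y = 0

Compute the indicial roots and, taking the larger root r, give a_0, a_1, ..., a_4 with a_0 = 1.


Write in Frobenius form y'' + (p(x)/x) y' + (q(x)/x^2) y = 0:
  p(x) = 1/6,  q(x) = 3x^2 - 3x - 25/6.
Indicial equation: r(r-1) + (1/6) r + (-25/6) = 0 -> roots r_1 = 5/2, r_2 = -5/3.
Take r = r_1 = 5/2. Let y(x) = x^r sum_{n>=0} a_n x^n with a_0 = 1.
Substitute y = x^r sum a_n x^n and match x^{r+n}. The recurrence is
  D(n) a_n - 3 a_{n-1} + 3 a_{n-2} = 0,  where D(n) = (r+n)(r+n-1) + (1/6)(r+n) + (-25/6).
  a_n = [3 a_{n-1} - 3 a_{n-2}] / D(n).
Since the indicial polynomial factors as (r - r_1)(r - r_2), D(n) = (r_1 + n - r_1)(r_1 + n - r_2) = n(n + 25/6).
Evaluating step by step (a_0 = 1):
  n = 1: D(1) = 1(1 + 25/6) = 31/6; numerator = 3(1) = 3; a_1 = (3)/(31/6) = 18/31
  n = 2: D(2) = 2(2 + 25/6) = 37/3; numerator = 3(18/31) - 3(1) = -39/31; a_2 = (-39/31)/(37/3) = -117/1147
  n = 3: D(3) = 3(3 + 25/6) = 43/2; numerator = 3(-117/1147) - 3(18/31) = -2349/1147; a_3 = (-2349/1147)/(43/2) = -4698/49321
  n = 4: D(4) = 4(4 + 25/6) = 98/3; numerator = 3(-4698/49321) - 3(-117/1147) = 27/1333; a_4 = (27/1333)/(98/3) = 81/130634

r = 5/2; a_0 = 1; a_1 = 18/31; a_2 = -117/1147; a_3 = -4698/49321; a_4 = 81/130634


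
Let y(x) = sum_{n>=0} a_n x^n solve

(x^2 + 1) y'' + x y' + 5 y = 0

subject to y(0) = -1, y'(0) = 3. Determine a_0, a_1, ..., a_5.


Ansatz: y(x) = sum_{n>=0} a_n x^n, so y'(x) = sum_{n>=1} n a_n x^(n-1) and y''(x) = sum_{n>=2} n(n-1) a_n x^(n-2).
Substitute into P(x) y'' + Q(x) y' + R(x) y = 0 with P(x) = x^2 + 1, Q(x) = x, R(x) = 5, and match powers of x.
Initial conditions: a_0 = -1, a_1 = 3.
Setting the coefficient of each power of x to zero and solving order by order (substituting the coefficients already found):
  x^0: 2 a_2 + 5 a_0 = 0  ->  2 a_2 = -5 a_0 = 5  ->  a_2 = 5/2
  x^1: 6 a_3 + 6 a_1 = 0  ->  6 a_3 = -6 a_1 = -18  ->  a_3 = -3
  x^2: 12 a_4 + 9 a_2 = 0  ->  12 a_4 = -9 a_2 = -45/2  ->  a_4 = -15/8
  x^3: 20 a_5 + 14 a_3 = 0  ->  20 a_5 = -14 a_3 = 42  ->  a_5 = 21/10
Truncated series: y(x) = -1 + 3 x + (5/2) x^2 - 3 x^3 - (15/8) x^4 + (21/10) x^5 + O(x^6).

a_0 = -1; a_1 = 3; a_2 = 5/2; a_3 = -3; a_4 = -15/8; a_5 = 21/10


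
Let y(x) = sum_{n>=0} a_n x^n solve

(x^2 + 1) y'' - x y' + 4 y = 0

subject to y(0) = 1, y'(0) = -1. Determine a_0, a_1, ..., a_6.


Ansatz: y(x) = sum_{n>=0} a_n x^n, so y'(x) = sum_{n>=1} n a_n x^(n-1) and y''(x) = sum_{n>=2} n(n-1) a_n x^(n-2).
Substitute into P(x) y'' + Q(x) y' + R(x) y = 0 with P(x) = x^2 + 1, Q(x) = -x, R(x) = 4, and match powers of x.
Initial conditions: a_0 = 1, a_1 = -1.
Setting the coefficient of each power of x to zero and solving order by order (substituting the coefficients already found):
  x^0: 2 a_2 + 4 a_0 = 0  ->  2 a_2 = -4 a_0 = -4  ->  a_2 = -2
  x^1: 6 a_3 + 3 a_1 = 0  ->  6 a_3 = -3 a_1 = 3  ->  a_3 = 1/2
  x^2: 12 a_4 + 4 a_2 = 0  ->  12 a_4 = -4 a_2 = 8  ->  a_4 = 2/3
  x^3: 20 a_5 + 7 a_3 = 0  ->  20 a_5 = -7 a_3 = -7/2  ->  a_5 = -7/40
  x^4: 30 a_6 + 12 a_4 = 0  ->  30 a_6 = -12 a_4 = -8  ->  a_6 = -4/15
Truncated series: y(x) = 1 - x - 2 x^2 + (1/2) x^3 + (2/3) x^4 - (7/40) x^5 - (4/15) x^6 + O(x^7).

a_0 = 1; a_1 = -1; a_2 = -2; a_3 = 1/2; a_4 = 2/3; a_5 = -7/40; a_6 = -4/15


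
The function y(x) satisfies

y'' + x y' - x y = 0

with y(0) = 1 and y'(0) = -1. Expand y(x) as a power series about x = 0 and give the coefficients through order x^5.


Ansatz: y(x) = sum_{n>=0} a_n x^n, so y'(x) = sum_{n>=1} n a_n x^(n-1) and y''(x) = sum_{n>=2} n(n-1) a_n x^(n-2).
Substitute into P(x) y'' + Q(x) y' + R(x) y = 0 with P(x) = 1, Q(x) = x, R(x) = -x, and match powers of x.
Initial conditions: a_0 = 1, a_1 = -1.
Setting the coefficient of each power of x to zero and solving order by order (substituting the coefficients already found):
  x^0: 2 a_2 = 0  ->  a_2 = 0
  x^1: 6 a_3 + a_1 - a_0 = 0  ->  6 a_3 = -a_1 + a_0 = 2  ->  a_3 = 1/3
  x^2: 12 a_4 + 2 a_2 - a_1 = 0  ->  12 a_4 = -2 a_2 + a_1 = -1  ->  a_4 = -1/12
  x^3: 20 a_5 + 3 a_3 - a_2 = 0  ->  20 a_5 = -3 a_3 + a_2 = -1  ->  a_5 = -1/20
Truncated series: y(x) = 1 - x + (1/3) x^3 - (1/12) x^4 - (1/20) x^5 + O(x^6).

a_0 = 1; a_1 = -1; a_2 = 0; a_3 = 1/3; a_4 = -1/12; a_5 = -1/20


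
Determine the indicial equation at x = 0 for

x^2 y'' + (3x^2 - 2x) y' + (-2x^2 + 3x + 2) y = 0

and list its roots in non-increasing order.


Divide by x^2 to reach normal form y'' + P_1(x) y' + P_2(x) y = 0 with P_1(x) = 3 - 2/x and P_2(x) = -2 + 3/x + 2/x^2.
x = 0 is a singular point because the y'-coefficient 3 - 2/x has a pole at x = 0 and the y-coefficient -2 + 3/x + 2/x^2 has a pole at x = 0.
It is a regular singular point because x P_1(x) = p(x) = 3x - 2 and x^2 P_2(x) = q(x) = -2x^2 + 3x + 2 are polynomials, hence analytic at x = 0.
p(0) = -2,  q(0) = 2.
Indicial equation: r(r-1) + p(0) r + q(0) = 0, i.e. r^2 + (p(0) - 1) r + q(0) = 0, i.e. r^2 - 3 r + 2 = 0.
Discriminant: (-3)^2 - 4(2) = 1, so r = (3 ± 1)/2.
Solving: r_1 = 2, r_2 = 1.

indicial: r^2 - 3 r + 2 = 0; roots r_1 = 2, r_2 = 1


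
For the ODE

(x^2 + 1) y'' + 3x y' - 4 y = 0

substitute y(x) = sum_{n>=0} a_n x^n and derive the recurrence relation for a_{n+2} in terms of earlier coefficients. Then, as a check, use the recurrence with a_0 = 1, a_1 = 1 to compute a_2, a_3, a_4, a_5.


Substitute y = sum_n a_n x^n.
(1 + 1 x^2) y'' contributes (n+2)(n+1) a_{n+2} + n(n-1) a_n at x^n.
3 x y'(x) contributes 3 n a_n at x^n.
-4 y(x) contributes -4 a_n at x^n.
Matching x^n: (n+2)(n+1) a_{n+2} + (n(n-1) + 3 n - 4) a_n = 0.
Thus a_{n+2} = (-n(n-1) - 3 n + 4) / ((n+1)(n+2)) * a_n.

Check with a_0 = 1, a_1 = 1 (apply the recurrence for n = 0, 1, 2, 3): a_0 = 1, a_1 = 1, a_2 = 2, a_3 = 1/6, a_4 = -2/3, a_5 = -11/120.

a_(n+2) = (-n(n-1) - 3 n + 4) / ((n+1)(n+2)) * a_n; check: a_0 = 1, a_1 = 1, a_2 = 2, a_3 = 1/6, a_4 = -2/3, a_5 = -11/120


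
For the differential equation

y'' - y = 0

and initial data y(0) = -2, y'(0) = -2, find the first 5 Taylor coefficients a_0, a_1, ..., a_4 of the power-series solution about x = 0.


Ansatz: y(x) = sum_{n>=0} a_n x^n, so y'(x) = sum_{n>=1} n a_n x^(n-1) and y''(x) = sum_{n>=2} n(n-1) a_n x^(n-2).
Substitute into P(x) y'' + Q(x) y' + R(x) y = 0 with P(x) = 1, Q(x) = 0, R(x) = -1, and match powers of x.
Initial conditions: a_0 = -2, a_1 = -2.
Setting the coefficient of each power of x to zero and solving order by order (substituting the coefficients already found):
  x^0: 2 a_2 - a_0 = 0  ->  2 a_2 = a_0 = -2  ->  a_2 = -1
  x^1: 6 a_3 - a_1 = 0  ->  6 a_3 = a_1 = -2  ->  a_3 = -1/3
  x^2: 12 a_4 - a_2 = 0  ->  12 a_4 = a_2 = -1  ->  a_4 = -1/12
Truncated series: y(x) = -2 - 2 x - x^2 - (1/3) x^3 - (1/12) x^4 + O(x^5).

a_0 = -2; a_1 = -2; a_2 = -1; a_3 = -1/3; a_4 = -1/12


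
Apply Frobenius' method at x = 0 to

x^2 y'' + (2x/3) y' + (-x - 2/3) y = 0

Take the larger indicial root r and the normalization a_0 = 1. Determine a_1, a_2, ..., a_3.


Write in Frobenius form y'' + (p(x)/x) y' + (q(x)/x^2) y = 0:
  p(x) = 2/3,  q(x) = -x - 2/3.
Indicial equation: r(r-1) + (2/3) r + (-2/3) = 0 -> roots r_1 = 1, r_2 = -2/3.
Take r = r_1 = 1. Let y(x) = x^r sum_{n>=0} a_n x^n with a_0 = 1.
Substitute y = x^r sum a_n x^n and match x^{r+n}. The recurrence is
  D(n) a_n - 1 a_{n-1} = 0,  where D(n) = (r+n)(r+n-1) + (2/3)(r+n) + (-2/3).
  a_n = 1 / D(n) * a_{n-1}.
Since the indicial polynomial factors as (r - r_1)(r - r_2), D(n) = (r_1 + n - r_1)(r_1 + n - r_2) = n(n + 5/3).
Evaluating step by step (a_0 = 1):
  n = 1: D(1) = 1(1 + 5/3) = 8/3; numerator = 1(1) = 1; a_1 = (1)/(8/3) = 3/8
  n = 2: D(2) = 2(2 + 5/3) = 22/3; numerator = 1(3/8) = 3/8; a_2 = (3/8)/(22/3) = 9/176
  n = 3: D(3) = 3(3 + 5/3) = 14; numerator = 1(9/176) = 9/176; a_3 = (9/176)/(14) = 9/2464

r = 1; a_0 = 1; a_1 = 3/8; a_2 = 9/176; a_3 = 9/2464


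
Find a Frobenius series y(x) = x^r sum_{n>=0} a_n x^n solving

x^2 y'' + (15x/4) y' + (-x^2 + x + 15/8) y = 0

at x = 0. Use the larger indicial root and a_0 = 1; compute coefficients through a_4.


Write in Frobenius form y'' + (p(x)/x) y' + (q(x)/x^2) y = 0:
  p(x) = 15/4,  q(x) = -x^2 + x + 15/8.
Indicial equation: r(r-1) + (15/4) r + (15/8) = 0 -> roots r_1 = -5/4, r_2 = -3/2.
Take r = r_1 = -5/4. Let y(x) = x^r sum_{n>=0} a_n x^n with a_0 = 1.
Substitute y = x^r sum a_n x^n and match x^{r+n}. The recurrence is
  D(n) a_n + 1 a_{n-1} - 1 a_{n-2} = 0,  where D(n) = (r+n)(r+n-1) + (15/4)(r+n) + (15/8).
  a_n = [-1 a_{n-1} + 1 a_{n-2}] / D(n).
Since the indicial polynomial factors as (r - r_1)(r - r_2), D(n) = (r_1 + n - r_1)(r_1 + n - r_2) = n(n + 1/4).
Evaluating step by step (a_0 = 1):
  n = 1: D(1) = 1(1 + 1/4) = 5/4; numerator = -1(1) = -1; a_1 = (-1)/(5/4) = -4/5
  n = 2: D(2) = 2(2 + 1/4) = 9/2; numerator = -1(-4/5) + 1(1) = 9/5; a_2 = (9/5)/(9/2) = 2/5
  n = 3: D(3) = 3(3 + 1/4) = 39/4; numerator = -1(2/5) + 1(-4/5) = -6/5; a_3 = (-6/5)/(39/4) = -8/65
  n = 4: D(4) = 4(4 + 1/4) = 17; numerator = -1(-8/65) + 1(2/5) = 34/65; a_4 = (34/65)/(17) = 2/65

r = -5/4; a_0 = 1; a_1 = -4/5; a_2 = 2/5; a_3 = -8/65; a_4 = 2/65


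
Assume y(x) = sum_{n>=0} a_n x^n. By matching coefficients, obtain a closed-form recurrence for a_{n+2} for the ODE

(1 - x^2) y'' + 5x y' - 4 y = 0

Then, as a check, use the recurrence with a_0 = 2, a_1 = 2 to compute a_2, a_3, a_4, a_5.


Substitute y = sum_n a_n x^n.
(1 - 1 x^2) y'' contributes (n+2)(n+1) a_{n+2} - n(n-1) a_n at x^n.
5 x y'(x) contributes 5 n a_n at x^n.
-4 y(x) contributes -4 a_n at x^n.
Matching x^n: (n+2)(n+1) a_{n+2} + (-n(n-1) + 5 n - 4) a_n = 0.
Thus a_{n+2} = (n(n-1) - 5 n + 4) / ((n+1)(n+2)) * a_n.

Check with a_0 = 2, a_1 = 2 (apply the recurrence for n = 0, 1, 2, 3): a_0 = 2, a_1 = 2, a_2 = 4, a_3 = -1/3, a_4 = -4/3, a_5 = 1/12.

a_(n+2) = (n(n-1) - 5 n + 4) / ((n+1)(n+2)) * a_n; check: a_0 = 2, a_1 = 2, a_2 = 4, a_3 = -1/3, a_4 = -4/3, a_5 = 1/12


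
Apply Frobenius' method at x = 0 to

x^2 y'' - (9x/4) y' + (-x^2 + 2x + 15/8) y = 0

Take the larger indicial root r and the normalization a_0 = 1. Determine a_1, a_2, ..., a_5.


Write in Frobenius form y'' + (p(x)/x) y' + (q(x)/x^2) y = 0:
  p(x) = -9/4,  q(x) = -x^2 + 2x + 15/8.
Indicial equation: r(r-1) + (-9/4) r + (15/8) = 0 -> roots r_1 = 5/2, r_2 = 3/4.
Take r = r_1 = 5/2. Let y(x) = x^r sum_{n>=0} a_n x^n with a_0 = 1.
Substitute y = x^r sum a_n x^n and match x^{r+n}. The recurrence is
  D(n) a_n + 2 a_{n-1} - 1 a_{n-2} = 0,  where D(n) = (r+n)(r+n-1) + (-9/4)(r+n) + (15/8).
  a_n = [-2 a_{n-1} + 1 a_{n-2}] / D(n).
Since the indicial polynomial factors as (r - r_1)(r - r_2), D(n) = (r_1 + n - r_1)(r_1 + n - r_2) = n(n + 7/4).
Evaluating step by step (a_0 = 1):
  n = 1: D(1) = 1(1 + 7/4) = 11/4; numerator = -2(1) = -2; a_1 = (-2)/(11/4) = -8/11
  n = 2: D(2) = 2(2 + 7/4) = 15/2; numerator = -2(-8/11) + 1(1) = 27/11; a_2 = (27/11)/(15/2) = 18/55
  n = 3: D(3) = 3(3 + 7/4) = 57/4; numerator = -2(18/55) + 1(-8/11) = -76/55; a_3 = (-76/55)/(57/4) = -16/165
  n = 4: D(4) = 4(4 + 7/4) = 23; numerator = -2(-16/165) + 1(18/55) = 86/165; a_4 = (86/165)/(23) = 86/3795
  n = 5: D(5) = 5(5 + 7/4) = 135/4; numerator = -2(86/3795) + 1(-16/165) = -36/253; a_5 = (-36/253)/(135/4) = -16/3795

r = 5/2; a_0 = 1; a_1 = -8/11; a_2 = 18/55; a_3 = -16/165; a_4 = 86/3795; a_5 = -16/3795


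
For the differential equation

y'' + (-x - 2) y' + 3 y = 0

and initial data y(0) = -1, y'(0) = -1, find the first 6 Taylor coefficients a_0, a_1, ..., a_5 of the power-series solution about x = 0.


Ansatz: y(x) = sum_{n>=0} a_n x^n, so y'(x) = sum_{n>=1} n a_n x^(n-1) and y''(x) = sum_{n>=2} n(n-1) a_n x^(n-2).
Substitute into P(x) y'' + Q(x) y' + R(x) y = 0 with P(x) = 1, Q(x) = -x - 2, R(x) = 3, and match powers of x.
Initial conditions: a_0 = -1, a_1 = -1.
Setting the coefficient of each power of x to zero and solving order by order (substituting the coefficients already found):
  x^0: 2 a_2 - 2 a_1 + 3 a_0 = 0  ->  2 a_2 = 2 a_1 - 3 a_0 = 1  ->  a_2 = 1/2
  x^1: 6 a_3 - 4 a_2 + 2 a_1 = 0  ->  6 a_3 = 4 a_2 - 2 a_1 = 4  ->  a_3 = 2/3
  x^2: 12 a_4 - 6 a_3 + a_2 = 0  ->  12 a_4 = 6 a_3 - a_2 = 7/2  ->  a_4 = 7/24
  x^3: 20 a_5 - 8 a_4 = 0  ->  20 a_5 = 8 a_4 = 7/3  ->  a_5 = 7/60
Truncated series: y(x) = -1 - x + (1/2) x^2 + (2/3) x^3 + (7/24) x^4 + (7/60) x^5 + O(x^6).

a_0 = -1; a_1 = -1; a_2 = 1/2; a_3 = 2/3; a_4 = 7/24; a_5 = 7/60


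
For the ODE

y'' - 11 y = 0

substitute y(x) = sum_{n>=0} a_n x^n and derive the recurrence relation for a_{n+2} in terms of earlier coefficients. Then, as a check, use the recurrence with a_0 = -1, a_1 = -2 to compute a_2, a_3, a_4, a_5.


Substitute y = sum_n a_n x^n into y'' + (const) y = 0.
y''(x) = sum_{n>=0} (n+2)(n+1) a_{n+2} x^n.
The ODE becomes sum_n [(n+2)(n+1) a_{n+2} - 11 a_n] x^n = 0.
Setting each coefficient to zero gives the recurrence:
  (n+2)(n+1) a_{n+2} - 11 a_n = 0,
  a_{n+2} = 11 / ((n+1)(n+2)) a_n.

Check with a_0 = -1, a_1 = -2 (apply the recurrence for n = 0, 1, 2, 3): a_0 = -1, a_1 = -2, a_2 = -11/2, a_3 = -11/3, a_4 = -121/24, a_5 = -121/60.

a_{n+2} = 11/((n+1)(n+2)) * a_n; check: a_0 = -1, a_1 = -2, a_2 = -11/2, a_3 = -11/3, a_4 = -121/24, a_5 = -121/60


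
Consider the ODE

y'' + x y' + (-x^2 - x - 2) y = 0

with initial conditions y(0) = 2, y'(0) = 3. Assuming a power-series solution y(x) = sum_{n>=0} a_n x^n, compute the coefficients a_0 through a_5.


Ansatz: y(x) = sum_{n>=0} a_n x^n, so y'(x) = sum_{n>=1} n a_n x^(n-1) and y''(x) = sum_{n>=2} n(n-1) a_n x^(n-2).
Substitute into P(x) y'' + Q(x) y' + R(x) y = 0 with P(x) = 1, Q(x) = x, R(x) = -x^2 - x - 2, and match powers of x.
Initial conditions: a_0 = 2, a_1 = 3.
Setting the coefficient of each power of x to zero and solving order by order (substituting the coefficients already found):
  x^0: 2 a_2 - 2 a_0 = 0  ->  2 a_2 = 2 a_0 = 4  ->  a_2 = 2
  x^1: 6 a_3 - a_1 - a_0 = 0  ->  6 a_3 = a_1 + a_0 = 5  ->  a_3 = 5/6
  x^2: 12 a_4 - a_1 - a_0 = 0  ->  12 a_4 = a_1 + a_0 = 5  ->  a_4 = 5/12
  x^3: 20 a_5 + a_3 - a_2 - a_1 = 0  ->  20 a_5 = -a_3 + a_2 + a_1 = 25/6  ->  a_5 = 5/24
Truncated series: y(x) = 2 + 3 x + 2 x^2 + (5/6) x^3 + (5/12) x^4 + (5/24) x^5 + O(x^6).

a_0 = 2; a_1 = 3; a_2 = 2; a_3 = 5/6; a_4 = 5/12; a_5 = 5/24


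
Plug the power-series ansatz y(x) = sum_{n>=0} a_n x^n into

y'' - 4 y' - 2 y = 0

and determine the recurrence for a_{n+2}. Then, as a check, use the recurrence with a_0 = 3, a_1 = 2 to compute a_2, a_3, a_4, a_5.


Substitute y = sum_n a_n x^n.
y''(x) has coefficient (n+2)(n+1) a_{n+2} at x^n;
-4 y'(x) has coefficient -4 (n+1) a_{n+1} at x^n;
-2 y(x) has coefficient -2 a_n at x^n.
Matching x^n: (n+2)(n+1) a_{n+2} - 4 (n+1) a_{n+1} - 2 a_n = 0.
Thus a_{n+2} = [4 (n+1) a_{n+1} + 2 a_n] / ((n+1)(n+2)).

Check with a_0 = 3, a_1 = 2 (apply the recurrence for n = 0, 1, 2, 3): a_0 = 3, a_1 = 2, a_2 = 7, a_3 = 10, a_4 = 67/6, a_5 = 149/15.

a_(n+2) = [4 (n+1) a_(n+1) + 2 a_n] / ((n+1)(n+2)); check: a_0 = 3, a_1 = 2, a_2 = 7, a_3 = 10, a_4 = 67/6, a_5 = 149/15


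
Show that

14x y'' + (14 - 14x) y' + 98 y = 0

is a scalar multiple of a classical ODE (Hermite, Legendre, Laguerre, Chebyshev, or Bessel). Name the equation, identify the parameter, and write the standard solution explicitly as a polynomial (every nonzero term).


All three coefficients share the factor 14; dividing through by 14 gives  x y'' + (1 - x) y' + 7 y = 0.
This matches the Laguerre equation x y'' + (1 - x) y' + n y = 0 with n = 7; the polynomial solution is L_7(x).
With y = sum_k a_k x^k, matching x^k gives (k+1)k a_{k+1} + (k+1) a_{k+1} - k a_k + n a_k = 0, i.e. (k+1)^2 a_{k+1} = (k - n) a_k = (k - 7) a_k. The right side vanishes at k = 7, so the series terminates at degree 7.
Standard normalization L_n(0) = 1 gives a_0 = 1. Work upward with a_{k+1} = (k - 7) a_k / (k+1)^2:
  a_1 = (0 - 7)(1) / 1^2 = -7/1 = -7
  a_2 = (1 - 7)(-7) / 2^2 = 42/4 = 21/2
  a_3 = (2 - 7)(21/2) / 3^2 = (-105/2)/9 = -35/6
  a_4 = (3 - 7)(-35/6) / 4^2 = (70/3)/16 = 35/24
  a_5 = (4 - 7)(35/24) / 5^2 = (-35/8)/25 = -7/40
  a_6 = (5 - 7)(-7/40) / 6^2 = (7/20)/36 = 7/720
  a_7 = (6 - 7)(7/720) / 7^2 = (-7/720)/49 = -1/5040
Hence L_7(x) = -x^7/5040 + 7 x^6/720 - 7 x^5/40 + 35 x^4/24 - 35 x^3/6 + 21 x^2/2 - 7 x + 1.

L_7(x); series = -x^7/5040 + 7 x^6/720 - 7 x^5/40 + 35 x^4/24 - 35 x^3/6 + 21 x^2/2 - 7 x + 1


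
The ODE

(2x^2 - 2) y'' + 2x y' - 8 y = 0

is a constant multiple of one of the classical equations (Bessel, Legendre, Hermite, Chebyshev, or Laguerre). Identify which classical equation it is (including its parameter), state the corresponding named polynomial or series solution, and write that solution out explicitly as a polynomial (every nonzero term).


All three coefficients share the factor -2; dividing through by -2 gives  (1 - x^2) y'' - x y' + 4 y = 0.
This matches the Chebyshev equation (1 - x^2) y'' - x y' + n^2 y = 0 (note the -x y' term, not -2x y') with n^2 = 4, so n = 2; the polynomial solution is T_2(x).
With y = sum_k a_k x^k, matching x^k gives (k+2)(k+1) a_{k+2} = (k^2 - n^2) a_k = (k - 2)(k + 2) a_k. The right side vanishes at k = 2, so the series with the parity of 2 terminates at degree 2.
Standard normalization: leading coefficient of T_n is 2^(n-1), so a_2 = 2^1 = 2. Work downward with a_k = (k+1)(k+2) a_{k+2} / ((k - 2)(k + 2)):
  a_0 = (1)(2)(2) / ((0 - 2)(0 + 2)) = 4/(-4) = -1
Hence T_2(x) = 2 x^2 - 1.

T_2(x); series = 2 x^2 - 1


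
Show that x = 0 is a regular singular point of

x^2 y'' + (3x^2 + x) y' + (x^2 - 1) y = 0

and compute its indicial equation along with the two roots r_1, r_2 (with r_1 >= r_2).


Divide by x^2 to reach normal form y'' + P_1(x) y' + P_2(x) y = 0 with P_1(x) = 3 + 1/x and P_2(x) = 1 - 1/x^2.
x = 0 is a singular point because the y'-coefficient 3 + 1/x has a pole at x = 0 and the y-coefficient 1 - 1/x^2 has a pole at x = 0.
It is a regular singular point because x P_1(x) = p(x) = 3x + 1 and x^2 P_2(x) = q(x) = x^2 - 1 are polynomials, hence analytic at x = 0.
p(0) = 1,  q(0) = -1.
Indicial equation: r(r-1) + p(0) r + q(0) = 0, i.e. r^2 + (p(0) - 1) r + q(0) = 0, i.e. r^2 - 1 = 0.
Discriminant: (0)^2 - 4(-1) = 4, so r = (0 ± 2)/2.
Solving: r_1 = 1, r_2 = -1.

indicial: r^2 - 1 = 0; roots r_1 = 1, r_2 = -1


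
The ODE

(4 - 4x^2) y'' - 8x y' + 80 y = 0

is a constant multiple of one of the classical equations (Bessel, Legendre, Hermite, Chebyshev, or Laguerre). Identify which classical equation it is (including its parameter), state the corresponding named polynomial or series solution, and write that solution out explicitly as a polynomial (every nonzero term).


All three coefficients share the factor 4; dividing through by 4 gives  (1 - x^2) y'' - 2x y' + 20 y = 0.
This matches the Legendre equation (1 - x^2) y'' - 2x y' + n(n+1) y = 0 (note the -2x y' term) with n(n+1) = 20, so n = 4; the polynomial solution is P_4(x).
With y = sum_k a_k x^k, matching x^k gives (k+2)(k+1) a_{k+2} = [k(k+1) - n(n+1)] a_k = (k - 4)(k + 5) a_k. The right side vanishes at k = 4, so the series with the parity of 4 terminates at degree 4.
Standard normalization (P_n(1) = 1): leading coefficient (2n)!/(2^n (n!)^2) = 40320/(16*576) = 35/8, so a_4 = 35/8. Work downward with a_k = (k+1)(k+2) a_{k+2} / ((k - 4)(k + 5)):
  a_2 = (3)(4)(35/8) / ((2 - 4)(2 + 5)) = (105/2)/(-14) = -15/4
  a_0 = (1)(2)(-15/4) / ((0 - 4)(0 + 5)) = (-15/2)/(-20) = 3/8
Hence P_4(x) = 35 x^4/8 - 15 x^2/4 + 3/8.

P_4(x); series = 35 x^4/8 - 15 x^2/4 + 3/8


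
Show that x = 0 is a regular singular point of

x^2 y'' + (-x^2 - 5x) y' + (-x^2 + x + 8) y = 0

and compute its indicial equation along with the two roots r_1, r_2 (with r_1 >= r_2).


Divide by x^2 to reach normal form y'' + P_1(x) y' + P_2(x) y = 0 with P_1(x) = -1 - 5/x and P_2(x) = -1 + 1/x + 8/x^2.
x = 0 is a singular point because the y'-coefficient -1 - 5/x has a pole at x = 0 and the y-coefficient -1 + 1/x + 8/x^2 has a pole at x = 0.
It is a regular singular point because x P_1(x) = p(x) = -x - 5 and x^2 P_2(x) = q(x) = -x^2 + x + 8 are polynomials, hence analytic at x = 0.
p(0) = -5,  q(0) = 8.
Indicial equation: r(r-1) + p(0) r + q(0) = 0, i.e. r^2 + (p(0) - 1) r + q(0) = 0, i.e. r^2 - 6 r + 8 = 0.
Discriminant: (-6)^2 - 4(8) = 4, so r = (6 ± 2)/2.
Solving: r_1 = 4, r_2 = 2.

indicial: r^2 - 6 r + 8 = 0; roots r_1 = 4, r_2 = 2


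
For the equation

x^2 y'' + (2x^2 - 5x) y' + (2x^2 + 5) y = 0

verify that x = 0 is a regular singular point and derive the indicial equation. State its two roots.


Divide by x^2 to reach normal form y'' + P_1(x) y' + P_2(x) y = 0 with P_1(x) = 2 - 5/x and P_2(x) = 2 + 5/x^2.
x = 0 is a singular point because the y'-coefficient 2 - 5/x has a pole at x = 0 and the y-coefficient 2 + 5/x^2 has a pole at x = 0.
It is a regular singular point because x P_1(x) = p(x) = 2x - 5 and x^2 P_2(x) = q(x) = 2x^2 + 5 are polynomials, hence analytic at x = 0.
p(0) = -5,  q(0) = 5.
Indicial equation: r(r-1) + p(0) r + q(0) = 0, i.e. r^2 + (p(0) - 1) r + q(0) = 0, i.e. r^2 - 6 r + 5 = 0.
Discriminant: (-6)^2 - 4(5) = 16, so r = (6 ± 4)/2.
Solving: r_1 = 5, r_2 = 1.

indicial: r^2 - 6 r + 5 = 0; roots r_1 = 5, r_2 = 1


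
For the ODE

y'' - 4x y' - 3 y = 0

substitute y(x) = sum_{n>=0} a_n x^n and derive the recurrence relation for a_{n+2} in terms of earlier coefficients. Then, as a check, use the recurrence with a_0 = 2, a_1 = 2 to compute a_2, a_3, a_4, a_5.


Substitute y = sum_n a_n x^n.
y''(x) has coefficient (n+2)(n+1) a_{n+2} at x^n;
-4 x y'(x) has coefficient -4 n a_n at x^n (shift);
-3 y(x) has coefficient -3 a_n at x^n.
Matching x^n: (n+2)(n+1) a_{n+2} + (-4n - 3) a_n = 0.
Thus a_{n+2} = (4n + 3) / ((n+1)(n+2)) * a_n.

Check with a_0 = 2, a_1 = 2 (apply the recurrence for n = 0, 1, 2, 3): a_0 = 2, a_1 = 2, a_2 = 3, a_3 = 7/3, a_4 = 11/4, a_5 = 7/4.

a_(n+2) = (4n + 3) / ((n+1)(n+2)) * a_n; check: a_0 = 2, a_1 = 2, a_2 = 3, a_3 = 7/3, a_4 = 11/4, a_5 = 7/4


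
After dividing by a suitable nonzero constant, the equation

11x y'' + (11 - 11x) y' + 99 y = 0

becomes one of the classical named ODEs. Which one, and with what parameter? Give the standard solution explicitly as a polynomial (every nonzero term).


All three coefficients share the factor 11; dividing through by 11 gives  x y'' + (1 - x) y' + 9 y = 0.
This matches the Laguerre equation x y'' + (1 - x) y' + n y = 0 with n = 9; the polynomial solution is L_9(x).
With y = sum_k a_k x^k, matching x^k gives (k+1)k a_{k+1} + (k+1) a_{k+1} - k a_k + n a_k = 0, i.e. (k+1)^2 a_{k+1} = (k - n) a_k = (k - 9) a_k. The right side vanishes at k = 9, so the series terminates at degree 9.
Standard normalization L_n(0) = 1 gives a_0 = 1. Work upward with a_{k+1} = (k - 9) a_k / (k+1)^2:
  a_1 = (0 - 9)(1) / 1^2 = -9/1 = -9
  a_2 = (1 - 9)(-9) / 2^2 = 72/4 = 18
  a_3 = (2 - 9)(18) / 3^2 = -126/9 = -14
  a_4 = (3 - 9)(-14) / 4^2 = 84/16 = 21/4
  a_5 = (4 - 9)(21/4) / 5^2 = (-105/4)/25 = -21/20
  a_6 = (5 - 9)(-21/20) / 6^2 = (21/5)/36 = 7/60
  a_7 = (6 - 9)(7/60) / 7^2 = (-7/20)/49 = -1/140
  a_8 = (7 - 9)(-1/140) / 8^2 = (1/70)/64 = 1/4480
  a_9 = (8 - 9)(1/4480) / 9^2 = (-1/4480)/81 = -1/362880
Hence L_9(x) = -x^9/362880 + x^8/4480 - x^7/140 + 7 x^6/60 - 21 x^5/20 + 21 x^4/4 - 14 x^3 + 18 x^2 - 9 x + 1.

L_9(x); series = -x^9/362880 + x^8/4480 - x^7/140 + 7 x^6/60 - 21 x^5/20 + 21 x^4/4 - 14 x^3 + 18 x^2 - 9 x + 1


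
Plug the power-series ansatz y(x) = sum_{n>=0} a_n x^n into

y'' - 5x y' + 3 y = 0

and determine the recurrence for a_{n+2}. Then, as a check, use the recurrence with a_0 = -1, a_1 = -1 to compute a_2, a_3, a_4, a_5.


Substitute y = sum_n a_n x^n.
y''(x) has coefficient (n+2)(n+1) a_{n+2} at x^n;
-5 x y'(x) has coefficient -5 n a_n at x^n (shift);
3 y(x) has coefficient 3 a_n at x^n.
Matching x^n: (n+2)(n+1) a_{n+2} + (-5n + 3) a_n = 0.
Thus a_{n+2} = (5n - 3) / ((n+1)(n+2)) * a_n.

Check with a_0 = -1, a_1 = -1 (apply the recurrence for n = 0, 1, 2, 3): a_0 = -1, a_1 = -1, a_2 = 3/2, a_3 = -1/3, a_4 = 7/8, a_5 = -1/5.

a_(n+2) = (5n - 3) / ((n+1)(n+2)) * a_n; check: a_0 = -1, a_1 = -1, a_2 = 3/2, a_3 = -1/3, a_4 = 7/8, a_5 = -1/5


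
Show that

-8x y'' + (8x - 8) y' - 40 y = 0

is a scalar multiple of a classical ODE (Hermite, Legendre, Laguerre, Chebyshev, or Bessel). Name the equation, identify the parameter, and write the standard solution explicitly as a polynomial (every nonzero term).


All three coefficients share the factor -8; dividing through by -8 gives  x y'' + (1 - x) y' + 5 y = 0.
This matches the Laguerre equation x y'' + (1 - x) y' + n y = 0 with n = 5; the polynomial solution is L_5(x).
With y = sum_k a_k x^k, matching x^k gives (k+1)k a_{k+1} + (k+1) a_{k+1} - k a_k + n a_k = 0, i.e. (k+1)^2 a_{k+1} = (k - n) a_k = (k - 5) a_k. The right side vanishes at k = 5, so the series terminates at degree 5.
Standard normalization L_n(0) = 1 gives a_0 = 1. Work upward with a_{k+1} = (k - 5) a_k / (k+1)^2:
  a_1 = (0 - 5)(1) / 1^2 = -5/1 = -5
  a_2 = (1 - 5)(-5) / 2^2 = 20/4 = 5
  a_3 = (2 - 5)(5) / 3^2 = -15/9 = -5/3
  a_4 = (3 - 5)(-5/3) / 4^2 = (10/3)/16 = 5/24
  a_5 = (4 - 5)(5/24) / 5^2 = (-5/24)/25 = -1/120
Hence L_5(x) = -x^5/120 + 5 x^4/24 - 5 x^3/3 + 5 x^2 - 5 x + 1.

L_5(x); series = -x^5/120 + 5 x^4/24 - 5 x^3/3 + 5 x^2 - 5 x + 1


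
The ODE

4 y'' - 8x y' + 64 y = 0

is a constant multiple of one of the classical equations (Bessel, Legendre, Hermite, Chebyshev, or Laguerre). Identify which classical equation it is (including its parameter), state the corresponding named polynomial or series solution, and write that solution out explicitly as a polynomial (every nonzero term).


All three coefficients share the factor 4; dividing through by 4 gives  y'' - 2x y' + 16 y = 0.
This matches the Hermite equation y'' - 2x y' + 2n y = 0 with 2n = 16, so n = 8; the polynomial solution is H_8(x).
With y = sum_k a_k x^k, matching x^k gives (k+2)(k+1) a_{k+2} = 2(k - n) a_k = 2(k - 8) a_k. The right side vanishes at k = 8, so the series with the parity of 8 terminates at degree 8.
Standard normalization: leading coefficient of H_n is 2^n, so a_8 = 2^8 = 256. Work downward with a_k = (k+1)(k+2) a_{k+2} / (2(k - n)):
  a_6 = (7)(8)(256) / (2(6 - 8)) = 14336/(-4) = -3584
  a_4 = (5)(6)(-3584) / (2(4 - 8)) = -107520/(-8) = 13440
  a_2 = (3)(4)(13440) / (2(2 - 8)) = 161280/(-12) = -13440
  a_0 = (1)(2)(-13440) / (2(0 - 8)) = -26880/(-16) = 1680
Hence H_8(x) = 256 x^8 - 3584 x^6 + 13440 x^4 - 13440 x^2 + 1680.

H_8(x); series = 256 x^8 - 3584 x^6 + 13440 x^4 - 13440 x^2 + 1680
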